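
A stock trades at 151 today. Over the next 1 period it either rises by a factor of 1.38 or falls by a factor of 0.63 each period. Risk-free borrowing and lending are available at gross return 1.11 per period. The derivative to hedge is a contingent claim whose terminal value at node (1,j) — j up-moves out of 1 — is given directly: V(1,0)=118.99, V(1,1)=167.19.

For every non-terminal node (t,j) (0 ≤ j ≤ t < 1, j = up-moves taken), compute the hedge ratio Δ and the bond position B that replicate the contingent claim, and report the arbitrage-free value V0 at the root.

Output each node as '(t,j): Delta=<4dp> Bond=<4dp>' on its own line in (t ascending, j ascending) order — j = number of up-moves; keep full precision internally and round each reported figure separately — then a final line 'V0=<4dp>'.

Risk-neutral probability p* = (R−d)/(u−d) = (1.11−0.63)/(1.38−0.63) = 0.6400.
Terminal payoffs: V(1,0)=118.9900, V(1,1)=167.1900
  t=0,j=0: stock 151.0000 → up 208.3800 (V=167.1900), down 95.1300 (V=118.9900). Price 134.9892; hedge Δ=0.4256, bond B=70.7225.
Root portfolio cost Δ·151+B reproduces V0=134.9892.

(0,0): Delta=0.4256 Bond=70.7225
V0=134.9892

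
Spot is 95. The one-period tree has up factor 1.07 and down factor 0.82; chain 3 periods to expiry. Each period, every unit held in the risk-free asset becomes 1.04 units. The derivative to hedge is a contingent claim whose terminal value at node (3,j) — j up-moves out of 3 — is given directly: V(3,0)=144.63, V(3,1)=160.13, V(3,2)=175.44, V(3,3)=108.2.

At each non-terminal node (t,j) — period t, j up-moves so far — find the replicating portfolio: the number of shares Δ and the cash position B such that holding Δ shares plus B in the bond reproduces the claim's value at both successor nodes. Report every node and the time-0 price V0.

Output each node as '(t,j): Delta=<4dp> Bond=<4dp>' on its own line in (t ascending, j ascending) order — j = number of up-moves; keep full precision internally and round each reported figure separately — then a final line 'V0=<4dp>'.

The replicating-portfolio and risk-neutral prices coincide; use p* = (1.04−0.82)/(1.07−0.82) = 0.8800 for the latter.
Payoff layer (t=3): V(3,0)=144.6300, V(3,1)=160.1300, V(3,2)=175.4400, V(3,3)=108.2000
  t=2,j=0: stock 63.8780 → up 68.3495 (V=160.1300), down 52.3800 (V=144.6300). Price 152.1827; hedge Δ=0.9706, bond B=90.1827.
  t=2,j=1: stock 83.3530 → up 89.1877 (V=175.4400), down 68.3495 (V=160.1300). Price 166.9258; hedge Δ=0.7347, bond B=105.6858.
  t=2,j=2: stock 108.7655 → up 116.3791 (V=108.2000), down 89.1877 (V=175.4400). Price 111.7969; hedge Δ=-2.4728, bond B=380.7569.
  t=1,j=0: stock 77.9000 → up 83.3530 (V=166.9258), down 63.8780 (V=152.1827). Price 158.8044; hedge Δ=0.7570, bond B=99.8321.
  t=1,j=1: stock 101.6500 → up 108.7655 (V=111.7969), down 83.3530 (V=166.9258). Price 113.8581; hedge Δ=-2.1694, bond B=334.3734.
  t=0,j=0: stock 95.0000 → up 101.6500 (V=113.8581), down 77.9000 (V=158.8044). Price 114.6650; hedge Δ=-1.8925, bond B=294.4505.
The time-0 hedge costs 114.6650, which is the no-arbitrage price.

(0,0): Delta=-1.8925 Bond=294.4505
(1,0): Delta=0.7570 Bond=99.8321
(1,1): Delta=-2.1694 Bond=334.3734
(2,0): Delta=0.9706 Bond=90.1827
(2,1): Delta=0.7347 Bond=105.6858
(2,2): Delta=-2.4728 Bond=380.7569
V0=114.6650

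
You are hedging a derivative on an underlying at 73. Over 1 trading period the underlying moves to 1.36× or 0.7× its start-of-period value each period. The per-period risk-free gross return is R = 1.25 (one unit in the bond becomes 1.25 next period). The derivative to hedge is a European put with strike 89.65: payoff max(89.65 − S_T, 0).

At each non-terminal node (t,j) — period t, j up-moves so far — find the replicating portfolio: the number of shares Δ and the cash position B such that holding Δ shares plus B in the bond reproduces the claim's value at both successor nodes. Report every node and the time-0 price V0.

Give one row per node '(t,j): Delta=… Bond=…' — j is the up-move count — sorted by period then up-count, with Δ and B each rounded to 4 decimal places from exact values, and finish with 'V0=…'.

(0,0): Delta=-0.8001 Bond=63.5491
V0=5.1400

The replicating-portfolio and risk-neutral prices coincide; use p* = (1.25−0.7)/(1.36−0.7) = 0.8333 for the latter.
Terminal values V(1,·): V(1,0)=38.5500, V(1,1)=0.0000
  t=0,j=0: stock 73.0000 → up 99.2800 (V=0.0000), down 51.1000 (V=38.5500). Price 5.1400; hedge Δ=-0.8001, bond B=63.5491.
Check: Δ(0,0)·S0 + B(0,0) = 5.1400 = V0.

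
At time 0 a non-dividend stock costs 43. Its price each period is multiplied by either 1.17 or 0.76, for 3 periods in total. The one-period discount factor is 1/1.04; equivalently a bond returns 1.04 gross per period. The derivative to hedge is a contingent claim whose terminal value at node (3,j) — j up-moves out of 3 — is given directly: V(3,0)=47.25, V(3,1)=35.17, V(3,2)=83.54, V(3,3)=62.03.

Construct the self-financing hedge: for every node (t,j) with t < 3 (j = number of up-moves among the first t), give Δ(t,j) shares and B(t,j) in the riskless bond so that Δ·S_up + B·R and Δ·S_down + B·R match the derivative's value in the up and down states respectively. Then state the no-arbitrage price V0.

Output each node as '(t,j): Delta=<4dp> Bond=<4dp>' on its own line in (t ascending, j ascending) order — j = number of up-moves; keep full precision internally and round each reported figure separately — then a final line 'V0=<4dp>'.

Since d<R<u, set p* = (R−d)/(u−d) = 0.6829; price each node as the discounted p*-expectation of its children.
At expiry t=3: V(3,0)=47.2500, V(3,1)=35.1700, V(3,2)=83.5400, V(3,3)=62.0300
(2,0): S=24.8368. Δ = (V_up−V_dn)/(S_up−S_dn) = (35.1700−47.2500)/(29.0591−18.8760) = -1.1863. V = [p*·35.1700 + (1−p*)·47.2500]/1.04 = 37.5002. B = V − Δ·S = 66.9636.
(2,1): S=38.2356. Δ = (V_up−V_dn)/(S_up−S_dn) = (83.5400−35.1700)/(44.7357−29.0591) = 3.0855. V = [p*·83.5400 + (1−p*)·35.1700]/1.04 = 65.5800. B = V − Δ·S = -52.3956.
(2,2): S=58.8627. Δ = (V_up−V_dn)/(S_up−S_dn) = (62.0300−83.5400)/(68.8694−44.7357) = -0.8913. V = [p*·62.0300 + (1−p*)·83.5400]/1.04 = 66.2022. B = V − Δ·S = 118.6656.
(1,0): S=32.6800. Δ = (V_up−V_dn)/(S_up−S_dn) = (65.5800−37.5002)/(38.2356−24.8368) = 2.0957. V = [p*·65.5800 + (1−p*)·37.5002]/1.04 = 54.4968. B = V − Δ·S = -13.9904.
(1,1): S=50.3100. Δ = (V_up−V_dn)/(S_up−S_dn) = (66.2022−65.5800)/(58.8627−38.2356) = 0.0302. V = [p*·66.2022 + (1−p*)·65.5800]/1.04 = 63.4662. B = V − Δ·S = 61.9487.
(0,0): S=43.0000. Δ = (V_up−V_dn)/(S_up−S_dn) = (63.4662−54.4968)/(50.3100−32.6800) = 0.5088. V = [p*·63.4662 + (1−p*)·54.4968]/1.04 = 58.2906. B = V − Δ·S = 36.4139.
Self-financing check: at every node Δ·S+B equals the discounted successor values.

(0,0): Delta=0.5088 Bond=36.4139
(1,0): Delta=2.0957 Bond=-13.9904
(1,1): Delta=0.0302 Bond=61.9487
(2,0): Delta=-1.1863 Bond=66.9636
(2,1): Delta=3.0855 Bond=-52.3956
(2,2): Delta=-0.8913 Bond=118.6656
V0=58.2906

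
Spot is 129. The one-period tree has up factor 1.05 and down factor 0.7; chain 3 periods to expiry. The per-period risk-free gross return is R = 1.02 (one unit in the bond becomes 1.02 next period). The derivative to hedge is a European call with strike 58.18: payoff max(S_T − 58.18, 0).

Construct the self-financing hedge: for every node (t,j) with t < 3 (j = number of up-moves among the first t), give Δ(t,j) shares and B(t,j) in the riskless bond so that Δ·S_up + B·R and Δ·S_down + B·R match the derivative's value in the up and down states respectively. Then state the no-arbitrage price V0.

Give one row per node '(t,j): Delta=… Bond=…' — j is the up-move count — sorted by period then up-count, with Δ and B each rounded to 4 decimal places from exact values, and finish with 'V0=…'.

Since d<R<u, set p* = (R−d)/(u−d) = 0.9143; price each node as the discounted p*-expectation of its children.
Terminal values V(3,·): V(3,0)=0.0000, V(3,1)=8.1905, V(3,2)=41.3757, V(3,3)=91.1536
  t=2,j=0: stock 63.2100 → up 66.3705 (V=8.1905), down 44.2470 (V=0.0000). Price 7.3416; hedge Δ=0.3702, bond B=-16.0598.
  t=2,j=1: stock 94.8150 → up 99.5558 (V=41.3757), down 66.3705 (V=8.1905). Price 37.7758; hedge Δ=1.0000, bond B=-57.0392.
  t=2,j=2: stock 142.2225 → up 149.3336 (V=91.1536), down 99.5557 (V=41.3757). Price 85.1833; hedge Δ=1.0000, bond B=-57.0392.
  t=1,j=0: stock 90.3000 → up 94.8150 (V=37.7758), down 63.2100 (V=7.3416). Price 34.4776; hedge Δ=0.9630, bond B=-52.4772.
  t=1,j=1: stock 135.4500 → up 142.2225 (V=85.1833), down 94.8150 (V=37.7758). Price 79.5292; hedge Δ=1.0000, bond B=-55.9208.
  t=0,j=0: stock 129.0000 → up 135.4500 (V=79.5292), down 90.3000 (V=34.4776). Price 74.1840; hedge Δ=0.9978, bond B=-54.5349.
Self-financing check: at every node Δ·S+B equals the discounted successor values.

(0,0): Delta=0.9978 Bond=-54.5349
(1,0): Delta=0.9630 Bond=-52.4772
(1,1): Delta=1.0000 Bond=-55.9208
(2,0): Delta=0.3702 Bond=-16.0598
(2,1): Delta=1.0000 Bond=-57.0392
(2,2): Delta=1.0000 Bond=-57.0392
V0=74.1840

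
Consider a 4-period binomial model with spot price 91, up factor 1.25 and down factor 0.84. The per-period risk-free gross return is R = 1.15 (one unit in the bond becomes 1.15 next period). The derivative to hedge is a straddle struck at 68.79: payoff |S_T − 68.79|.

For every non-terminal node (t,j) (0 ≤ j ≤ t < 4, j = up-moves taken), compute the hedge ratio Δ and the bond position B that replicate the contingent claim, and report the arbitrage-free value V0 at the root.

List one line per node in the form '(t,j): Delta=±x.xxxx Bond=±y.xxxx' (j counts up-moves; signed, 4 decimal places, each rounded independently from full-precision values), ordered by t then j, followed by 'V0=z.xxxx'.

(0,0): Delta=0.9822 Bond=-37.5451
(1,0): Delta=0.9121 Bond=-37.8234
(1,1): Delta=0.9974 Bond=-44.9038
(2,0): Delta=0.5753 Bond=-21.8662
(2,1): Delta=0.9852 Bond=-50.4746
(2,2): Delta=1.0000 Bond=-52.0151
(3,0): Delta=-1.0000 Bond=59.8174
(3,1): Delta=0.9167 Bond=-52.5538
(3,2): Delta=1.0000 Bond=-59.8174
(3,3): Delta=1.0000 Bond=-59.8174
V0=51.8329

The replicating-portfolio and risk-neutral prices coincide; use p* = (1.15−0.84)/(1.25−0.84) = 0.7561 for the latter.
Terminal values V(4,·): V(4,0)=23.4837, V(4,1)=1.3699, V(4,2)=31.5375, V(4,3)=80.5069, V(4,4)=153.3780
(3,0): S=53.9361. Δ = (V_up−V_dn)/(S_up−S_dn) = (1.3699−23.4837)/(67.4201−45.3063) = -1.0000. V = [p*·1.3699 + (1−p*)·23.4837]/1.15 = 5.8813. B = V − Δ·S = 59.8174.
(3,1): S=80.2620. Δ = (V_up−V_dn)/(S_up−S_dn) = (31.5375−1.3699)/(100.3275−67.4201) = 0.9167. V = [p*·31.5375 + (1−p*)·1.3699]/1.15 = 21.0257. B = V − Δ·S = -52.5538.
(3,2): S=119.4375. Δ = (V_up−V_dn)/(S_up−S_dn) = (80.5069−31.5375)/(149.2969−100.3275) = 1.0000. V = [p*·80.5069 + (1−p*)·31.5375]/1.15 = 59.6201. B = V − Δ·S = -59.8174.
(3,3): S=177.7344. Δ = (V_up−V_dn)/(S_up−S_dn) = (153.3780−80.5069)/(222.1680−149.2969) = 1.0000. V = [p*·153.3780 + (1−p*)·80.5069]/1.15 = 117.9170. B = V − Δ·S = -59.8174.
(2,0): S=64.2096. Δ = (V_up−V_dn)/(S_up−S_dn) = (21.0257−5.8813)/(80.2620−53.9361) = 0.5753. V = [p*·21.0257 + (1−p*)·5.8813]/1.15 = 15.0713. B = V − Δ·S = -21.8662.
(2,1): S=95.5500. Δ = (V_up−V_dn)/(S_up−S_dn) = (59.6201−21.0257)/(119.4375−80.2620) = 0.9852. V = [p*·59.6201 + (1−p*)·21.0257]/1.15 = 43.6581. B = V − Δ·S = -50.4746.
(2,2): S=142.1875. Δ = (V_up−V_dn)/(S_up−S_dn) = (117.9170−59.6201)/(177.7344−119.4375) = 1.0000. V = [p*·117.9170 + (1−p*)·59.6201]/1.15 = 90.1724. B = V − Δ·S = -52.0151.
(1,0): S=76.4400. Δ = (V_up−V_dn)/(S_up−S_dn) = (43.6581−15.0713)/(95.5500−64.2096) = 0.9121. V = [p*·43.6581 + (1−p*)·15.0713]/1.15 = 31.9006. B = V − Δ·S = -37.8234.
(1,1): S=113.7500. Δ = (V_up−V_dn)/(S_up−S_dn) = (90.1724−43.6581)/(142.1875−95.5500) = 0.9974. V = [p*·90.1724 + (1−p*)·43.6581]/1.15 = 68.5456. B = V − Δ·S = -44.9038.
(0,0): S=91.0000. Δ = (V_up−V_dn)/(S_up−S_dn) = (68.5456−31.9006)/(113.7500−76.4400) = 0.9822. V = [p*·68.5456 + (1−p*)·31.9006]/1.15 = 51.8329. B = V − Δ·S = -37.5451.
Check: Δ(0,0)·S0 + B(0,0) = 51.8329 = V0.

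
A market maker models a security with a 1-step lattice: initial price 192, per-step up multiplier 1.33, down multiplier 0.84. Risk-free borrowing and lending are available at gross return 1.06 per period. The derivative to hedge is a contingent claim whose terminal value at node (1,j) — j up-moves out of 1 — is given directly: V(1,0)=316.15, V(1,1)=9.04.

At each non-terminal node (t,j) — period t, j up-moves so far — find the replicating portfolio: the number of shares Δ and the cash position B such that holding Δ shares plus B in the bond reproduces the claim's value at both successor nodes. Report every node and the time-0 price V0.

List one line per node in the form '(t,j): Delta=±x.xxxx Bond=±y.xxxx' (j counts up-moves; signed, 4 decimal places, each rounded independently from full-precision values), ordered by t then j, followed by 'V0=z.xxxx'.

Risk-neutral probability p* = (R−d)/(u−d) = (1.06−0.84)/(1.33−0.84) = 0.4490.
At expiry t=1: V(1,0)=316.1500, V(1,1)=9.0400
Node (0,0) S=192.0000: V=(p*·9.0400+(1−p*)·316.1500)/1.06=168.1735; Δ=(9.0400−316.1500)/(255.3600−161.2800)=-3.2643; B=V−Δ·S=794.9286
Each (Δ,B) replicates both successor values, so the strategy is self-financing and V0 is arbitrage-free.

(0,0): Delta=-3.2643 Bond=794.9286
V0=168.1735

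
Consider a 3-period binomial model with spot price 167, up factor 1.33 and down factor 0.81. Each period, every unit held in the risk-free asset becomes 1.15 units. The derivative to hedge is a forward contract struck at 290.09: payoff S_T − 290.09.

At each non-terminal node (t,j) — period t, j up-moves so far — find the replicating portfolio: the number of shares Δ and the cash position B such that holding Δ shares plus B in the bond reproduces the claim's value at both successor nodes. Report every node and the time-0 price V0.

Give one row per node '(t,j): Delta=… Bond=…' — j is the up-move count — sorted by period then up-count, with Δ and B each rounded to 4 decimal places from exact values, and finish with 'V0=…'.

Since d<R<u, set p* = (R−d)/(u−d) = 0.6538; price each node as the discounted p*-expectation of its children.
At expiry t=3: V(3,0)=-201.3394, V(3,1)=-144.3636, V(3,2)=-50.8109, V(3,3)=102.8004
(2,0): S=109.5687. Δ = (V_up−V_dn)/(S_up−S_dn) = (-144.3636−-201.3394)/(145.7264−88.7506) = 1.0000. V = [p*·-144.3636 + (1−p*)·-201.3394]/1.15 = -142.6835. B = V − Δ·S = -252.2522.
(2,1): S=179.9091. Δ = (V_up−V_dn)/(S_up−S_dn) = (-50.8109−-144.3636)/(239.2791−145.7264) = 1.0000. V = [p*·-50.8109 + (1−p*)·-144.3636]/1.15 = -72.3431. B = V − Δ·S = -252.2522.
(2,2): S=295.4063. Δ = (V_up−V_dn)/(S_up−S_dn) = (102.8004−-50.8109)/(392.8904−239.2791) = 1.0000. V = [p*·102.8004 + (1−p*)·-50.8109]/1.15 = 43.1541. B = V − Δ·S = -252.2522.
(1,0): S=135.2700. Δ = (V_up−V_dn)/(S_up−S_dn) = (-72.3431−-142.6835)/(179.9091−109.5687) = 1.0000. V = [p*·-72.3431 + (1−p*)·-142.6835]/1.15 = -84.0797. B = V − Δ·S = -219.3497.
(1,1): S=222.1100. Δ = (V_up−V_dn)/(S_up−S_dn) = (43.1541−-72.3431)/(295.4063−179.9091) = 1.0000. V = [p*·43.1541 + (1−p*)·-72.3431]/1.15 = 2.7603. B = V − Δ·S = -219.3497.
(0,0): S=167.0000. Δ = (V_up−V_dn)/(S_up−S_dn) = (2.7603−-84.0797)/(222.1100−135.2700) = 1.0000. V = [p*·2.7603 + (1−p*)·-84.0797]/1.15 = -23.7389. B = V − Δ·S = -190.7389.
Root portfolio cost Δ·167+B reproduces V0=-23.7389.

(0,0): Delta=1.0000 Bond=-190.7389
(1,0): Delta=1.0000 Bond=-219.3497
(1,1): Delta=1.0000 Bond=-219.3497
(2,0): Delta=1.0000 Bond=-252.2522
(2,1): Delta=1.0000 Bond=-252.2522
(2,2): Delta=1.0000 Bond=-252.2522
V0=-23.7389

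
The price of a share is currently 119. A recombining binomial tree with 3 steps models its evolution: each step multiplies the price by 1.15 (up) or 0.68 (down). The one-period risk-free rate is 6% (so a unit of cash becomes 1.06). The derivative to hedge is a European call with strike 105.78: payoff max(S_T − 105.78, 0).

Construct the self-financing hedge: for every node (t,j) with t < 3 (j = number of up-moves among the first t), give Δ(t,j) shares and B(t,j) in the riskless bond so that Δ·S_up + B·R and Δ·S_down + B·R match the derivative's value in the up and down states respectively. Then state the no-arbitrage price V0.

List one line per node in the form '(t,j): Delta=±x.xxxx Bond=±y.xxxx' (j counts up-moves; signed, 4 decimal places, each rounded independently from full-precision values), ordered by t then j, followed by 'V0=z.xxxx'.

Under the risk-neutral measure, an up-move has probability p* = (R−d)/(u−d) = 0.8085 and values discount at R = 1.06.
Terminal values V(3,·): V(3,0)=0.0000, V(3,1)=0.0000, V(3,2)=1.2367, V(3,3)=75.2041
(2,0): S=55.0256. Δ = (V_up−V_dn)/(S_up−S_dn) = (0.0000−0.0000)/(63.2794−37.4174) = 0.0000. V = [p*·0.0000 + (1−p*)·0.0000]/1.06 = 0.0000. B = V − Δ·S = 0.0000.
(2,1): S=93.0580. Δ = (V_up−V_dn)/(S_up−S_dn) = (1.2367−0.0000)/(107.0167−63.2794) = 0.0283. V = [p*·1.2367 + (1−p*)·0.0000]/1.06 = 0.9433. B = V − Δ·S = -1.6880.
(2,2): S=157.3775. Δ = (V_up−V_dn)/(S_up−S_dn) = (75.2041−1.2367)/(180.9841−107.0167) = 1.0000. V = [p*·75.2041 + (1−p*)·1.2367]/1.06 = 57.5850. B = V − Δ·S = -99.7925.
(1,0): S=80.9200. Δ = (V_up−V_dn)/(S_up−S_dn) = (0.9433−0.0000)/(93.0580−55.0256) = 0.0248. V = [p*·0.9433 + (1−p*)·0.0000]/1.06 = 0.7195. B = V − Δ·S = -1.2875.
(1,1): S=136.8500. Δ = (V_up−V_dn)/(S_up−S_dn) = (57.5850−0.9433)/(157.3775−93.0580) = 0.8806. V = [p*·57.5850 + (1−p*)·0.9433]/1.06 = 44.0932. B = V − Δ·S = -76.4212.
(0,0): S=119.0000. Δ = (V_up−V_dn)/(S_up−S_dn) = (44.0932−0.7195)/(136.8500−80.9200) = 0.7755. V = [p*·44.0932 + (1−p*)·0.7195]/1.06 = 33.7619. B = V − Δ·S = -58.5226.
Each (Δ,B) replicates both successor values, so the strategy is self-financing and V0 is arbitrage-free.

(0,0): Delta=0.7755 Bond=-58.5226
(1,0): Delta=0.0248 Bond=-1.2875
(1,1): Delta=0.8806 Bond=-76.4212
(2,0): Delta=0.0000 Bond=0.0000
(2,1): Delta=0.0283 Bond=-1.6880
(2,2): Delta=1.0000 Bond=-99.7925
V0=33.7619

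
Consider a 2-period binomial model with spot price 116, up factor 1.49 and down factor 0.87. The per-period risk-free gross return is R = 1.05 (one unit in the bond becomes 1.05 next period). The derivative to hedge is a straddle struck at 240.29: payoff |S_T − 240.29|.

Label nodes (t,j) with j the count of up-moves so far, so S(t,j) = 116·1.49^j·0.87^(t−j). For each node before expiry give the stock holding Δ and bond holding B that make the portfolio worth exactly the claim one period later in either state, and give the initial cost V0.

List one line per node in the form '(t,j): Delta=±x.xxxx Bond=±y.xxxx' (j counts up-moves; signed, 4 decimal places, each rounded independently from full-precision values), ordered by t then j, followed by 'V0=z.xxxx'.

(0,0): Delta=-0.8674 Bond=205.2081
(1,0): Delta=-1.0000 Bond=228.8476
(1,1): Delta=-0.6782 Bond=182.7641
V0=104.5864

Since d<R<u, set p* = (R−d)/(u−d) = 0.2903; price each node as the discounted p*-expectation of its children.
Payoff layer (t=2): V(2,0)=152.4896, V(2,1)=89.9192, V(2,2)=17.2416
(1,0): S=100.9200. Δ = (V_up−V_dn)/(S_up−S_dn) = (89.9192−152.4896)/(150.3708−87.8004) = -1.0000. V = [p*·89.9192 + (1−p*)·152.4896]/1.05 = 127.9276. B = V − Δ·S = 228.8476.
(1,1): S=172.8400. Δ = (V_up−V_dn)/(S_up−S_dn) = (17.2416−89.9192)/(257.5316−150.3708) = -0.6782. V = [p*·17.2416 + (1−p*)·89.9192]/1.05 = 65.5421. B = V − Δ·S = 182.7641.
(0,0): S=116.0000. Δ = (V_up−V_dn)/(S_up−S_dn) = (65.5421−127.9276)/(172.8400−100.9200) = -0.8674. V = [p*·65.5421 + (1−p*)·127.9276]/1.05 = 104.5864. B = V − Δ·S = 205.2081.
Each (Δ,B) replicates both successor values, so the strategy is self-financing and V0 is arbitrage-free.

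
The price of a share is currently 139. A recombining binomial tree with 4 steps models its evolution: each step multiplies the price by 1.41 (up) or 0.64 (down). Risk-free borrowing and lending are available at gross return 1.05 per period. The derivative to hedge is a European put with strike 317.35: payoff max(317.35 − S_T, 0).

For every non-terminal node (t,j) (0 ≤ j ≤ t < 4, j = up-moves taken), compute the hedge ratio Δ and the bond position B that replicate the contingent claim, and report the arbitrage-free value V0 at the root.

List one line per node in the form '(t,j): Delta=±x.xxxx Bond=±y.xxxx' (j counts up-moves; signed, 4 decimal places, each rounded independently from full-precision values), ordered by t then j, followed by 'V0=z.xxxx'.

(0,0): Delta=-0.7173 Bond=237.1295
(1,0): Delta=-1.0000 Bond=274.1389
(1,1): Delta=-0.6046 Bond=226.9004
(2,0): Delta=-1.0000 Bond=287.8458
(2,1): Delta=-1.0000 Bond=287.8458
(2,2): Delta=-0.4470 Bond=194.6940
(3,0): Delta=-1.0000 Bond=302.2381
(3,1): Delta=-1.0000 Bond=302.2381
(3,2): Delta=-1.0000 Bond=302.2381
(3,3): Delta=-0.2266 Bond=118.5472
V0=137.4309

No-arbitrage ⇒ martingale measure with p* = (R−d)/(u−d) = 0.5325.
At expiry t=4: V(4,0)=294.0297, V(4,1)=265.9724, V(4,2)=204.1587, V(4,3)=67.9755, V(4,4)=0.0000
  t=3,j=0: stock 36.4380 → up 51.3776 (V=265.9724), down 23.3203 (V=294.0297). Price 265.8001; hedge Δ=-1.0000, bond B=302.2381.
  t=3,j=1: stock 80.2775 → up 113.1913 (V=204.1587), down 51.3776 (V=265.9724). Price 221.9606; hedge Δ=-1.0000, bond B=302.2381.
  t=3,j=2: stock 176.8614 → up 249.3745 (V=67.9755), down 113.1913 (V=204.1587). Price 125.3767; hedge Δ=-1.0000, bond B=302.2381.
  t=3,j=3: stock 389.6477 → up 549.4033 (V=0.0000), down 249.3745 (V=67.9755). Price 30.2674; hedge Δ=-0.2266, bond B=118.5472.
  t=2,j=0: stock 56.9344 → up 80.2775 (V=221.9606), down 36.4380 (V=265.8001). Price 230.9114; hedge Δ=-1.0000, bond B=287.8458.
  t=2,j=1: stock 125.4336 → up 176.8614 (V=125.3767), down 80.2775 (V=221.9606). Price 162.4122; hedge Δ=-1.0000, bond B=287.8458.
  t=2,j=2: stock 276.3459 → up 389.6477 (V=30.2674), down 176.8614 (V=125.3767). Price 71.1753; hedge Δ=-0.4470, bond B=194.6940.
  t=1,j=0: stock 88.9600 → up 125.4336 (V=162.4122), down 56.9344 (V=230.9114). Price 185.1789; hedge Δ=-1.0000, bond B=274.1389.
  t=1,j=1: stock 195.9900 → up 276.3459 (V=71.1753), down 125.4336 (V=162.4122). Price 108.4110; hedge Δ=-0.6046, bond B=226.9004.
  t=0,j=0: stock 139.0000 → up 195.9900 (V=108.4110), down 88.9600 (V=185.1789). Price 137.4309; hedge Δ=-0.7173, bond B=237.1295.
Each (Δ,B) replicates both successor values, so the strategy is self-financing and V0 is arbitrage-free.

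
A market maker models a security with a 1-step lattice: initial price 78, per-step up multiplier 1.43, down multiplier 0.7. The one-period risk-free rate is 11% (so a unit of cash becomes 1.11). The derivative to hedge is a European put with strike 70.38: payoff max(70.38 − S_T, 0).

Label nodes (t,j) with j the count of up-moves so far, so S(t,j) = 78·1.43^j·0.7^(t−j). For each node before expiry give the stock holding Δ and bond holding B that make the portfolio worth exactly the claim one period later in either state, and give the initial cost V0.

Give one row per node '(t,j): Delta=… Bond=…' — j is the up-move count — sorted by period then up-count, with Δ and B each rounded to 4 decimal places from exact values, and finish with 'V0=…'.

(0,0): Delta=-0.2771 Bond=27.8482
V0=6.2318

No-arbitrage ⇒ martingale measure with p* = (R−d)/(u−d) = 0.5616.
Payoff layer (t=1): V(1,0)=15.7800, V(1,1)=0.0000
  t=0,j=0: stock 78.0000 → up 111.5400 (V=0.0000), down 54.6000 (V=15.7800). Price 6.2318; hedge Δ=-0.2771, bond B=27.8482.
Each (Δ,B) replicates both successor values, so the strategy is self-financing and V0 is arbitrage-free.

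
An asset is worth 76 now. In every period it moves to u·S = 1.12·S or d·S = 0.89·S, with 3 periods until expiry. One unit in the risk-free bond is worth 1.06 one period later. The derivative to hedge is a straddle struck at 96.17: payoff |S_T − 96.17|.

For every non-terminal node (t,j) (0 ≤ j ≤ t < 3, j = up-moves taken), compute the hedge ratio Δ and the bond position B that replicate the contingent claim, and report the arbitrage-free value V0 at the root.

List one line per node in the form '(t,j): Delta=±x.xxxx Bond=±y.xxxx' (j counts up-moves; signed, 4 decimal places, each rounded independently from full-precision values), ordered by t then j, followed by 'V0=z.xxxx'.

Under the risk-neutral measure, an up-move has probability p* = (R−d)/(u−d) = 0.7391 and values discount at R = 1.06.
Terminal payoffs: V(3,0)=42.5924, V(3,1)=28.7464, V(3,2)=11.3224, V(3,3)=10.6045
Node (2,0) S=60.1996: V=(p*·28.7464+(1−p*)·42.5924)/1.06=30.5268; Δ=(28.7464−42.5924)/(67.4236−53.5776)=-1.0000; B=V−Δ·S=90.7264
Node (2,1) S=75.7568: V=(p*·11.3224+(1−p*)·28.7464)/1.06=14.9696; Δ=(11.3224−28.7464)/(84.8476−67.4236)=-1.0000; B=V−Δ·S=90.7264
Node (2,2) S=95.3344: V=(p*·10.6045+(1−p*)·11.3224)/1.06=10.1809; Δ=(10.6045−11.3224)/(106.7745−84.8476)=-0.0327; B=V−Δ·S=13.3021
Node (1,0) S=67.6400: V=(p*·14.9696+(1−p*)·30.5268)/1.06=17.9510; Δ=(14.9696−30.5268)/(75.7568−60.1996)=-1.0000; B=V−Δ·S=85.5910
Node (1,1) S=85.1200: V=(p*·10.1809+(1−p*)·14.9696)/1.06=10.7832; Δ=(10.1809−14.9696)/(95.3344−75.7568)=-0.2446; B=V−Δ·S=31.6035
Node (0,0) S=76.0000: V=(p*·10.7832+(1−p*)·17.9510)/1.06=11.9368; Δ=(10.7832−17.9510)/(85.1200−67.6400)=-0.4101; B=V−Δ·S=43.1011
Self-financing check: at every node Δ·S+B equals the discounted successor values.

(0,0): Delta=-0.4101 Bond=43.1011
(1,0): Delta=-1.0000 Bond=85.5910
(1,1): Delta=-0.2446 Bond=31.6035
(2,0): Delta=-1.0000 Bond=90.7264
(2,1): Delta=-1.0000 Bond=90.7264
(2,2): Delta=-0.0327 Bond=13.3021
V0=11.9368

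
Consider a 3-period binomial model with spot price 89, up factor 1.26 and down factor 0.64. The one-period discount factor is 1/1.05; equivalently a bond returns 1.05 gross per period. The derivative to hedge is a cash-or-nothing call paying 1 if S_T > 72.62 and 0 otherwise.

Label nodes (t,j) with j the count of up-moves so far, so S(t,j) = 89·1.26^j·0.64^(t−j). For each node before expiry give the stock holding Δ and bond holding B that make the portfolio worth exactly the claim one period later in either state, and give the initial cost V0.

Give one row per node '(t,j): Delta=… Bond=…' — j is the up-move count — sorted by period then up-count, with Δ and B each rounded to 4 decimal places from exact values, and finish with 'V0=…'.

(0,0): Delta=0.0074 Bond=-0.0217
(1,0): Delta=0.0178 Bond=-0.6192
(1,1): Delta=0.0046 Bond=0.2827
(2,0): Delta=0.0000 Bond=0.0000
(2,1): Delta=0.0225 Bond=-0.9831
(2,2): Delta=0.0000 Bond=0.9524
V0=0.6337

The replicating-portfolio and risk-neutral prices coincide; use p* = (1.05−0.64)/(1.26−0.64) = 0.6613 for the latter.
Terminal payoffs: V(3,0)=0.0000, V(3,1)=0.0000, V(3,2)=1.0000, V(3,3)=1.0000
  t=2,j=0: stock 36.4544 → up 45.9325 (V=0.0000), down 23.3308 (V=0.0000). Price 0.0000; hedge Δ=0.0000, bond B=0.0000.
  t=2,j=1: stock 71.7696 → up 90.4297 (V=1.0000), down 45.9325 (V=0.0000). Price 0.6298; hedge Δ=0.0225, bond B=-0.9831.
  t=2,j=2: stock 141.2964 → up 178.0335 (V=1.0000), down 90.4297 (V=1.0000). Price 0.9524; hedge Δ=0.0000, bond B=0.9524.
  t=1,j=0: stock 56.9600 → up 71.7696 (V=0.6298), down 36.4544 (V=0.0000). Price 0.3966; hedge Δ=0.0178, bond B=-0.6192.
  t=1,j=1: stock 112.1400 → up 141.2964 (V=0.9524), down 71.7696 (V=0.6298). Price 0.8030; hedge Δ=0.0046, bond B=0.2827.
  t=0,j=0: stock 89.0000 → up 112.1400 (V=0.8030), down 56.9600 (V=0.3966). Price 0.6337; hedge Δ=0.0074, bond B=-0.0217.
The time-0 hedge costs 0.6337, which is the no-arbitrage price.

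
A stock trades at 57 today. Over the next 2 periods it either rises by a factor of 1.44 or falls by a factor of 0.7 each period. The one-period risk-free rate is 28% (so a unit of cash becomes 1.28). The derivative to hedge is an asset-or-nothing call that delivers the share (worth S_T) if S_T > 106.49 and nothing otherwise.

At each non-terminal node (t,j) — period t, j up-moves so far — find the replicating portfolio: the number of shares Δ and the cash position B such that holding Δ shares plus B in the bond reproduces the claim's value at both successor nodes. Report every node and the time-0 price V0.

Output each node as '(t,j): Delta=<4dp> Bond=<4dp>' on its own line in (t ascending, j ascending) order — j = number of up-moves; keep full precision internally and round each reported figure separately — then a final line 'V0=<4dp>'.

(0,0): Delta=1.7159 Bond=-53.4863
(1,0): Delta=0.0000 Bond=0.0000
(1,1): Delta=1.9459 Bond=-87.3486
V0=44.3172

Under the risk-neutral measure, an up-move has probability p* = (R−d)/(u−d) = 0.7838 and values discount at R = 1.28.
Terminal values V(2,·): V(2,0)=0.0000, V(2,1)=0.0000, V(2,2)=118.1952
Node (1,0) S=39.9000: V=(p*·0.0000+(1−p*)·0.0000)/1.28=0.0000; Δ=(0.0000−0.0000)/(57.4560−27.9300)=0.0000; B=V−Δ·S=0.0000
Node (1,1) S=82.0800: V=(p*·118.1952+(1−p*)·0.0000)/1.28=72.3746; Δ=(118.1952−0.0000)/(118.1952−57.4560)=1.9459; B=V−Δ·S=-87.3486
Node (0,0) S=57.0000: V=(p*·72.3746+(1−p*)·0.0000)/1.28=44.3172; Δ=(72.3746−0.0000)/(82.0800−39.9000)=1.7159; B=V−Δ·S=-53.4863
Self-financing check: at every node Δ·S+B equals the discounted successor values.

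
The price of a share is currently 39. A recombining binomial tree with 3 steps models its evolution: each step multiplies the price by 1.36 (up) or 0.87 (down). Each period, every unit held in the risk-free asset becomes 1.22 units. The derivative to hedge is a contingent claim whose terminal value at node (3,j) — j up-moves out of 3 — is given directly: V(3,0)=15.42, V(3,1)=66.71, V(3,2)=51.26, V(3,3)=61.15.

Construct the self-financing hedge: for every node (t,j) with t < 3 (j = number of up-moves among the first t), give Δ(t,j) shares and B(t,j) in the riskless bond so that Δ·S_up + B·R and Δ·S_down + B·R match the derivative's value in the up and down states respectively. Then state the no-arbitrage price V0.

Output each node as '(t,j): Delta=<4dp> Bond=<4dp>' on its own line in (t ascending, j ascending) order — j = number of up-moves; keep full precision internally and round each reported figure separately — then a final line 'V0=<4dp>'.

(0,0): Delta=0.1029 Bond=27.2291
(1,0): Delta=0.1784 Bond=30.6577
(1,1): Delta=0.0836 Bond=34.2443
(2,0): Delta=3.5460 Bond=-62.0049
(2,1): Delta=-0.6833 Bond=77.1653
(2,2): Delta=0.2798 Bond=27.6231
V0=31.2421

Risk-neutral probability p* = (R−d)/(u−d) = (1.22−0.87)/(1.36−0.87) = 0.7143.
At expiry t=3: V(3,0)=15.4200, V(3,1)=66.7100, V(3,2)=51.2600, V(3,3)=61.1500
(2,0): S=29.5191. Δ = (V_up−V_dn)/(S_up−S_dn) = (66.7100−15.4200)/(40.1460−25.6816) = 3.5460. V = [p*·66.7100 + (1−p*)·15.4200]/1.22 = 42.6686. B = V − Δ·S = -62.0049.
(2,1): S=46.1448. Δ = (V_up−V_dn)/(S_up−S_dn) = (51.2600−66.7100)/(62.7569−40.1460) = -0.6833. V = [p*·51.2600 + (1−p*)·66.7100]/1.22 = 45.6347. B = V − Δ·S = 77.1653.
(2,2): S=72.1344. Δ = (V_up−V_dn)/(S_up−S_dn) = (61.1500−51.2600)/(98.1028−62.7569) = 0.2798. V = [p*·61.1500 + (1−p*)·51.2600]/1.22 = 47.8068. B = V − Δ·S = 27.6231.
(1,0): S=33.9300. Δ = (V_up−V_dn)/(S_up−S_dn) = (45.6347−42.6686)/(46.1448−29.5191) = 0.1784. V = [p*·45.6347 + (1−p*)·42.6686]/1.22 = 36.7108. B = V − Δ·S = 30.6577.
(1,1): S=53.0400. Δ = (V_up−V_dn)/(S_up−S_dn) = (47.8068−45.6347)/(72.1344−46.1448) = 0.0836. V = [p*·47.8068 + (1−p*)·45.6347]/1.22 = 38.6772. B = V − Δ·S = 34.2443.
(0,0): S=39.0000. Δ = (V_up−V_dn)/(S_up−S_dn) = (38.6772−36.7108)/(53.0400−33.9300) = 0.1029. V = [p*·38.6772 + (1−p*)·36.7108]/1.22 = 31.2421. B = V − Δ·S = 27.2291.
Self-financing check: at every node Δ·S+B equals the discounted successor values.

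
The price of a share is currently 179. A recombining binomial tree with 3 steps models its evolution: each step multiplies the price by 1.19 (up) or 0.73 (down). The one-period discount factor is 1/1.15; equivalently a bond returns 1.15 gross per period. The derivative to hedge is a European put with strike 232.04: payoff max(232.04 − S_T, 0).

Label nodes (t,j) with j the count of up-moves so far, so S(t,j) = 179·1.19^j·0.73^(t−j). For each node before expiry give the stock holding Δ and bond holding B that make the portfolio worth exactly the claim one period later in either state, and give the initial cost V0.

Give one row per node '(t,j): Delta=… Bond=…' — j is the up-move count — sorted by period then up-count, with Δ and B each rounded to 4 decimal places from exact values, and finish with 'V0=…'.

(0,0): Delta=-0.4671 Bond=92.0241
(1,0): Delta=-1.0000 Bond=175.4556
(1,1): Delta=-0.4360 Bond=99.1965
(2,0): Delta=-1.0000 Bond=201.7739
(2,1): Delta=-1.0000 Bond=201.7739
(2,2): Delta=-0.4031 Bond=105.7238
V0=8.4047

Since d<R<u, set p* = (R−d)/(u−d) = 0.9130; price each node as the discounted p*-expectation of its children.
Terminal payoffs: V(3,0)=162.4060, V(3,1)=118.5270, V(3,2)=46.9982, V(3,3)=0.0000
  t=2,j=0: stock 95.3891 → up 113.5130 (V=118.5270), down 69.6340 (V=162.4060). Price 106.3848; hedge Δ=-1.0000, bond B=201.7739.
  t=2,j=1: stock 155.4973 → up 185.0418 (V=46.9982), down 113.5130 (V=118.5270). Price 46.2766; hedge Δ=-1.0000, bond B=201.7739.
  t=2,j=2: stock 253.4819 → up 301.6435 (V=0.0000), down 185.0418 (V=46.9982). Price 3.5537; hedge Δ=-0.4031, bond B=105.7238.
  t=1,j=0: stock 130.6700 → up 155.4973 (V=46.2766), down 95.3891 (V=106.3848). Price 44.7856; hedge Δ=-1.0000, bond B=175.4556.
  t=1,j=1: stock 213.0100 → up 253.4819 (V=3.5537), down 155.4973 (V=46.2766). Price 6.3207; hedge Δ=-0.4360, bond B=99.1965.
  t=0,j=0: stock 179.0000 → up 213.0100 (V=6.3207), down 130.6700 (V=44.7856). Price 8.4047; hedge Δ=-0.4671, bond B=92.0241.
The time-0 hedge costs 8.4047, which is the no-arbitrage price.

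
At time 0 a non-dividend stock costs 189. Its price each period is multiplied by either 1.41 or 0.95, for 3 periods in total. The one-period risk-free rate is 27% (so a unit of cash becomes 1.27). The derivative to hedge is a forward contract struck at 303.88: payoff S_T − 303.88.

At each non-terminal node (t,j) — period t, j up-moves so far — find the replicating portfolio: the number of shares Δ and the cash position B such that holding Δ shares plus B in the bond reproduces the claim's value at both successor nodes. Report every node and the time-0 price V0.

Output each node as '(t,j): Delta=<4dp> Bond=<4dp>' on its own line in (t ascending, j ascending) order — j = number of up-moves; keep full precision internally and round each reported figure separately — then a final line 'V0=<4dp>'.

(0,0): Delta=1.0000 Bond=-148.3512
(1,0): Delta=1.0000 Bond=-188.4060
(1,1): Delta=1.0000 Bond=-188.4060
(2,0): Delta=1.0000 Bond=-239.2756
(2,1): Delta=1.0000 Bond=-239.2756
(2,2): Delta=1.0000 Bond=-239.2756
V0=40.6488

Since d<R<u, set p* = (R−d)/(u−d) = 0.6957; price each node as the discounted p*-expectation of its children.
Terminal payoffs: V(3,0)=-141.8361, V(3,1)=-63.3728, V(3,2)=53.0834, V(3,3)=225.9288
(2,0): S=170.5725. Δ = (V_up−V_dn)/(S_up−S_dn) = (-63.3728−-141.8361)/(240.5072−162.0439) = 1.0000. V = [p*·-63.3728 + (1−p*)·-141.8361]/1.27 = -68.7031. B = V − Δ·S = -239.2756.
(2,1): S=253.1655. Δ = (V_up−V_dn)/(S_up−S_dn) = (53.0834−-63.3728)/(356.9634−240.5072) = 1.0000. V = [p*·53.0834 + (1−p*)·-63.3728]/1.27 = 13.8899. B = V − Δ·S = -239.2756.
(2,2): S=375.7509. Δ = (V_up−V_dn)/(S_up−S_dn) = (225.9288−53.0834)/(529.8088−356.9634) = 1.0000. V = [p*·225.9288 + (1−p*)·53.0834]/1.27 = 136.4753. B = V − Δ·S = -239.2756.
(1,0): S=179.5500. Δ = (V_up−V_dn)/(S_up−S_dn) = (13.8899−-68.7031)/(253.1655−170.5725) = 1.0000. V = [p*·13.8899 + (1−p*)·-68.7031]/1.27 = -8.8560. B = V − Δ·S = -188.4060.
(1,1): S=266.4900. Δ = (V_up−V_dn)/(S_up−S_dn) = (136.4753−13.8899)/(375.7509−253.1655) = 1.0000. V = [p*·136.4753 + (1−p*)·13.8899]/1.27 = 78.0840. B = V − Δ·S = -188.4060.
(0,0): S=189.0000. Δ = (V_up−V_dn)/(S_up−S_dn) = (78.0840−-8.8560)/(266.4900−179.5500) = 1.0000. V = [p*·78.0840 + (1−p*)·-8.8560]/1.27 = 40.6488. B = V − Δ·S = -148.3512.
The time-0 hedge costs 40.6488, which is the no-arbitrage price.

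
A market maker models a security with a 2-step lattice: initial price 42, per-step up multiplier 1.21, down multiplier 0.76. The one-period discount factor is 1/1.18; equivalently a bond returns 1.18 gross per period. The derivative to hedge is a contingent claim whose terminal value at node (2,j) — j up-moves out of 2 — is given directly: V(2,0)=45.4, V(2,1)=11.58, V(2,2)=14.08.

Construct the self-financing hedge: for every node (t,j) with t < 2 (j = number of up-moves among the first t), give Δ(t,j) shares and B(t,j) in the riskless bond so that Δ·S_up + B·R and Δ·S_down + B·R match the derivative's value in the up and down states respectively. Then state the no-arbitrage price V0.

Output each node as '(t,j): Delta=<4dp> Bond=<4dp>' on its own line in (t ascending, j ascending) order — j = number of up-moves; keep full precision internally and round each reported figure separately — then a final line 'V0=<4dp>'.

Risk-neutral probability p* = (R−d)/(u−d) = (1.18−0.76)/(1.21−0.76) = 0.9333.
Terminal values V(2,·): V(2,0)=45.4000, V(2,1)=11.5800, V(2,2)=14.0800
  t=1,j=0: stock 31.9200 → up 38.6232 (V=11.5800), down 24.2592 (V=45.4000). Price 11.7243; hedge Δ=-2.3545, bond B=86.8798.
  t=1,j=1: stock 50.8200 → up 61.4922 (V=14.0800), down 38.6232 (V=11.5800). Price 11.7910; hedge Δ=0.1093, bond B=6.2354.
  t=0,j=0: stock 42.0000 → up 50.8200 (V=11.7910), down 31.9200 (V=11.7243). Price 9.9886; hedge Δ=0.0035, bond B=9.8404.
Each (Δ,B) replicates both successor values, so the strategy is self-financing and V0 is arbitrage-free.

(0,0): Delta=0.0035 Bond=9.8404
(1,0): Delta=-2.3545 Bond=86.8798
(1,1): Delta=0.1093 Bond=6.2354
V0=9.9886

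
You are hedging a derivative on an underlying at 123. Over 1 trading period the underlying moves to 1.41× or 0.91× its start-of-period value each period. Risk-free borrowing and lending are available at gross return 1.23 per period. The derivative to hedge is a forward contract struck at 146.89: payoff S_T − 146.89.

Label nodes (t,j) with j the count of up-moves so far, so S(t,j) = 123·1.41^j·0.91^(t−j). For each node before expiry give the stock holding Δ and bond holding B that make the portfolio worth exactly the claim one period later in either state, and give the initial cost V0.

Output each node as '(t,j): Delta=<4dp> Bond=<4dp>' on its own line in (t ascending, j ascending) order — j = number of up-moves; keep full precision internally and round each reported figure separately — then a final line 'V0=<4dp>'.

(0,0): Delta=1.0000 Bond=-119.4228
V0=3.5772

The replicating-portfolio and risk-neutral prices coincide; use p* = (1.23−0.91)/(1.41−0.91) = 0.6400 for the latter.
At expiry t=1: V(1,0)=-34.9600, V(1,1)=26.5400
(0,0): S=123.0000. Δ = (V_up−V_dn)/(S_up−S_dn) = (26.5400−-34.9600)/(173.4300−111.9300) = 1.0000. V = [p*·26.5400 + (1−p*)·-34.9600]/1.23 = 3.5772. B = V − Δ·S = -119.4228.
Each (Δ,B) replicates both successor values, so the strategy is self-financing and V0 is arbitrage-free.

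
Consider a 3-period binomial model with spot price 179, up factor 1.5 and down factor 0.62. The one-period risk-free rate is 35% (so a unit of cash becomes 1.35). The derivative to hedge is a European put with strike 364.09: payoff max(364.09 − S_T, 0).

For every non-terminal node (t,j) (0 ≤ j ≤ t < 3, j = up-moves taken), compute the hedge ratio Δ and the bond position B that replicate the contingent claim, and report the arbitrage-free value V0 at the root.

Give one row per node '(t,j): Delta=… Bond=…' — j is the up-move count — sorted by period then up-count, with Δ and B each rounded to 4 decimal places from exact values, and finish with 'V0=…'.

(0,0): Delta=-0.4246 Bond=100.6813
(1,0): Delta=-1.0000 Bond=199.7750
(1,1): Delta=-0.3758 Bond=122.7989
(2,0): Delta=-1.0000 Bond=269.6963
(2,1): Delta=-1.0000 Bond=269.6963
(2,2): Delta=-0.3227 Bond=144.4255
V0=24.6736

No-arbitrage ⇒ martingale measure with p* = (R−d)/(u−d) = 0.8295.
Terminal payoffs: V(3,0)=321.4293, V(3,1)=260.8786, V(3,2)=114.3850, V(3,3)=0.0000
(2,0): S=68.8076. Δ = (V_up−V_dn)/(S_up−S_dn) = (260.8786−321.4293)/(103.2114−42.6607) = -1.0000. V = [p*·260.8786 + (1−p*)·321.4293]/1.35 = 200.8887. B = V − Δ·S = 269.6963.
(2,1): S=166.4700. Δ = (V_up−V_dn)/(S_up−S_dn) = (114.3850−260.8786)/(249.7050−103.2114) = -1.0000. V = [p*·114.3850 + (1−p*)·260.8786]/1.35 = 103.2263. B = V − Δ·S = 269.6963.
(2,2): S=402.7500. Δ = (V_up−V_dn)/(S_up−S_dn) = (0.0000−114.3850)/(604.1250−249.7050) = -0.3227. V = [p*·0.0000 + (1−p*)·114.3850]/1.35 = 14.4426. B = V − Δ·S = 144.4255.
(1,0): S=110.9800. Δ = (V_up−V_dn)/(S_up−S_dn) = (103.2263−200.8887)/(166.4700−68.8076) = -1.0000. V = [p*·103.2263 + (1−p*)·200.8887]/1.35 = 88.7950. B = V − Δ·S = 199.7750.
(1,1): S=268.5000. Δ = (V_up−V_dn)/(S_up−S_dn) = (14.4426−103.2263)/(402.7500−166.4700) = -0.3758. V = [p*·14.4426 + (1−p*)·103.2263]/1.35 = 21.9083. B = V − Δ·S = 122.7989.
(0,0): S=179.0000. Δ = (V_up−V_dn)/(S_up−S_dn) = (21.9083−88.7950)/(268.5000−110.9800) = -0.4246. V = [p*·21.9083 + (1−p*)·88.7950]/1.35 = 24.6736. B = V − Δ·S = 100.6813.
The time-0 hedge costs 24.6736, which is the no-arbitrage price.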